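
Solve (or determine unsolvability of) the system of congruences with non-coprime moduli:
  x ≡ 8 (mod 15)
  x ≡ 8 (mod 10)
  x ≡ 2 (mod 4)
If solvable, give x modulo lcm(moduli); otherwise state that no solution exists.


Moduli 15, 10, 4 are not pairwise coprime, so CRT works modulo lcm(m_i) when all pairwise compatibility conditions hold.
Pairwise compatibility: gcd(m_i, m_j) must divide a_i - a_j for every pair.
Merge one congruence at a time:
  Start: x ≡ 8 (mod 15).
  Combine with x ≡ 8 (mod 10): gcd(15, 10) = 5; 8 - 8 = 0, which IS divisible by 5, so compatible.
    Write x = 8 + 15·t and substitute into x ≡ 8 (mod 10): 15·t ≡ 8 − 8 = 0 (mod 10).
    Divide the congruence (and modulus) by g = 5: 3·t ≡ 0 (mod 2).
    Reduce coefficients mod 2: 1·t ≡ 0 (mod 2).
    So t ≡ 0 (mod 2).
    Then x = 8 + 15·0 = 8, valid modulo lcm(15, 10) = 30: x ≡ 8 (mod 30).
  Combine with x ≡ 2 (mod 4): gcd(30, 4) = 2; 2 - 8 = -6, which IS divisible by 2, so compatible.
    Write x = 8 + 30·t and substitute into x ≡ 2 (mod 4): 30·t ≡ 2 − 8 = -6 (mod 4).
    Divide the congruence (and modulus) by g = 2: 15·t ≡ -3 (mod 2).
    Reduce coefficients mod 2: 1·t ≡ 1 (mod 2).
    So t ≡ 1 (mod 2).
    Then x = 8 + 30·1 = 38, valid modulo lcm(30, 4) = 60: x ≡ 38 (mod 60).
Verify: 38 mod 15 = 8, 38 mod 10 = 8, 38 mod 4 = 2.

x ≡ 38 (mod 60).


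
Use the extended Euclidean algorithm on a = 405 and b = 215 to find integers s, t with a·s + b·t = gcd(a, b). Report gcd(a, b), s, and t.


Euclidean algorithm on (405, 215) — divide until remainder is 0:
  405 = 1 · 215 + 190
  215 = 1 · 190 + 25
  190 = 7 · 25 + 15
  25 = 1 · 15 + 10
  15 = 1 · 10 + 5
  10 = 2 · 5 + 0
gcd(405, 215) = 5.
Track Bezout coefficients alongside the remainders: start with r₀ = 405 = a·1 + b·0 (s = 1, t = 0) and r₁ = 215 = a·0 + b·1 (s = 0, t = 1); each new remainder r_{k+1} = r_{k-1} − q_k·r_k inherits s_{k+1} = s_{k-1} − q_k·s_k, t_{k+1} = t_{k-1} − q_k·t_k, so r_k = a·s_k + b·t_k at every step:
  q = 1: r = 190, s = 1 − 1·0 = 1, t = 0 − 1·1 = -1  (check: 405·1 + 215·(-1) = 190)
  q = 1: r = 25, s = 0 − 1·1 = -1, t = 1 − 1·(-1) = 2  (check: 405·(-1) + 215·2 = 25)
  q = 7: r = 15, s = 1 − 7·(-1) = 8, t = -1 − 7·2 = -15  (check: 405·8 + 215·(-15) = 15)
  q = 1: r = 10, s = -1 − 1·8 = -9, t = 2 − 1·(-15) = 17  (check: 405·(-9) + 215·17 = 10)
  q = 1: r = 5, s = 8 − 1·(-9) = 17, t = -15 − 1·17 = -32  (check: 405·17 + 215·(-32) = 5)
The row with r = 5 (the gcd) gives the Bezout coefficients s = 17, t = -32.
Result: 405 · (17) + 215 · (-32) = 5.

gcd(405, 215) = 5; s = 17, t = -32 (check: 405·17 + 215·(-32) = 5).


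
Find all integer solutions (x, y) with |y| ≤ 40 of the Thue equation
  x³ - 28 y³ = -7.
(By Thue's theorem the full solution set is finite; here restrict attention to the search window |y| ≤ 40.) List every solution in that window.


The equation is x³ - 28y³ = -7. For fixed y, x³ = 28·y³ − 7, so a solution requires the RHS to be a perfect cube.
Strategy: iterate y from -40 to 40, compute RHS = 28·y³ − 7, and check whether it is a (positive or negative) perfect cube.
Check small values of y:
  y = 0: RHS = -7 is not a perfect cube.
  y = 1: RHS = 21 is not a perfect cube.
  y = -1: RHS = -35 is not a perfect cube.
  y = 2: RHS = 217 is not a perfect cube.
  y = -2: RHS = -231 is not a perfect cube.
  y = 3: RHS = 749 is not a perfect cube.
  y = -3: RHS = -763 is not a perfect cube.
Continuing the search up to |y| = 40 finds no solutions either.
No (x, y) in the scanned range satisfies the equation.

No integer solutions with |y| ≤ 40.


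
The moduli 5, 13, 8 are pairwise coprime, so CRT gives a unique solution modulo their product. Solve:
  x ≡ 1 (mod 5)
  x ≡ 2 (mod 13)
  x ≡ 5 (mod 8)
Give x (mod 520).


Moduli 5, 13, 8 are pairwise coprime; by CRT there is a unique solution modulo M = 5 · 13 · 8 = 520.
Solve pairwise, accumulating the modulus:
  Start with x ≡ 1 (mod 5).
  Combine with x ≡ 2 (mod 13): since gcd(5, 13) = 1, we get a unique residue mod 65.
    Write x = 1 + 5·t and substitute into x ≡ 2 (mod 13): 5·t ≡ 2 − 1 = 1 (mod 13).
    The inverse of 5 mod 13 is 8 (since 5·8 = 40 = 3·13 + 1), so t ≡ 8·1 = 8 ≡ 8 (mod 13).
    Then x = 1 + 5·8 = 41, valid modulo lcm(5, 13) = 65: x ≡ 41 (mod 65).
  Combine with x ≡ 5 (mod 8): since gcd(65, 8) = 1, we get a unique residue mod 520.
    Write x = 41 + 65·t and substitute into x ≡ 5 (mod 8): 65·t ≡ 5 − 41 = -36 (mod 8).
    Reduce coefficients mod 8: 1·t ≡ 4 (mod 8).
    So t ≡ 4 (mod 8).
    Then x = 41 + 65·4 = 301, valid modulo lcm(65, 8) = 520: x ≡ 301 (mod 520).
Verify: 301 mod 5 = 1 ✓, 301 mod 13 = 2 ✓, 301 mod 8 = 5 ✓.

x ≡ 301 (mod 520).


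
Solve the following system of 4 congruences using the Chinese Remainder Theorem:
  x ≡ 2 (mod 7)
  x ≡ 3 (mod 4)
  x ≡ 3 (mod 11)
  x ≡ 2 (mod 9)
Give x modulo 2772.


Product of moduli M = 7 · 4 · 11 · 9 = 2772.
Merge one congruence at a time:
  Start: x ≡ 2 (mod 7).
  Combine with x ≡ 3 (mod 4); new modulus lcm = 28.
    Write x = 2 + 7·t and substitute into x ≡ 3 (mod 4): 7·t ≡ 3 − 2 = 1 (mod 4).
    Reduce coefficients mod 4: 3·t ≡ 1 (mod 4).
    The inverse of 3 mod 4 is 3 (since 3·3 = 9 = 2·4 + 1), so t ≡ 3·1 = 3 ≡ 3 (mod 4).
    Then x = 2 + 7·3 = 23, valid modulo lcm(7, 4) = 28: x ≡ 23 (mod 28).
  Combine with x ≡ 3 (mod 11); new modulus lcm = 308.
    Write x = 23 + 28·t and substitute into x ≡ 3 (mod 11): 28·t ≡ 3 − 23 = -20 (mod 11).
    Reduce coefficients mod 11: 6·t ≡ 2 (mod 11).
    The inverse of 6 mod 11 is 2 (since 6·2 = 12 = 1·11 + 1), so t ≡ 2·2 = 4 ≡ 4 (mod 11).
    Then x = 23 + 28·4 = 135, valid modulo lcm(28, 11) = 308: x ≡ 135 (mod 308).
  Combine with x ≡ 2 (mod 9); new modulus lcm = 2772.
    Write x = 135 + 308·t and substitute into x ≡ 2 (mod 9): 308·t ≡ 2 − 135 = -133 (mod 9).
    Reduce coefficients mod 9: 2·t ≡ 2 (mod 9).
    The inverse of 2 mod 9 is 5 (since 2·5 = 10 = 1·9 + 1), so t ≡ 5·2 = 10 ≡ 1 (mod 9).
    Then x = 135 + 308·1 = 443, valid modulo lcm(308, 9) = 2772: x ≡ 443 (mod 2772).
Verify against each original: 443 mod 7 = 2, 443 mod 4 = 3, 443 mod 11 = 3, 443 mod 9 = 2.

x ≡ 443 (mod 2772).


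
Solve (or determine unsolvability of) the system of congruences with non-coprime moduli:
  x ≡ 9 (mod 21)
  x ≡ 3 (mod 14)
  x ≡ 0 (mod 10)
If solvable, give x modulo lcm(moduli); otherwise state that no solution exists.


Moduli 21, 14, 10 are not pairwise coprime, so CRT works modulo lcm(m_i) when all pairwise compatibility conditions hold.
Pairwise compatibility: gcd(m_i, m_j) must divide a_i - a_j for every pair.
Merge one congruence at a time:
  Start: x ≡ 9 (mod 21).
  Combine with x ≡ 3 (mod 14): gcd(21, 14) = 7, and 3 - 9 = -6 is NOT divisible by 7.
    ⇒ system is inconsistent (no integer solution).

No solution (the system is inconsistent).


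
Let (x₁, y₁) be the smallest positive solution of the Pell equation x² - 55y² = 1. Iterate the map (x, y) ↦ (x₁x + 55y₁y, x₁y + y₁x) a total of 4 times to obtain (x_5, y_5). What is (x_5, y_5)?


Step 1: Find the fundamental solution (x₁, y₁) of x² - 55y² = 1.
  Expand √55 as a continued fraction. a₀ = ⌊√55⌋ = 7; iterate m_{k+1} = d_k·a_k − m_k, d_{k+1} = (55 − m_{k+1}²)/d_k, a_{k+1} = ⌊(a₀ + m_{k+1})/d_{k+1}⌋ (starting m₀ = 0, d₀ = 1), with convergents p_k = a_k·p_{k-1} + p_{k-2}, q_k = a_k·q_{k-1} + q_{k-2} (p₋₁ = 1, q₋₁ = 0):
  k = 0: a₀ = 7; p₀/q₀ = 7/1; p₀² − 55·q₀² = 49 − 55 = -6.
  k = 1: m = 7, d = 6, a = ⌊(7 + 7)/6⌋ = 2; p/q = (2·7 + 1)/(2·1 + 0) = 15/2; p² − 55·q² = 225 − 220 = 5.
  k = 2: m = 5, d = 5, a = ⌊(7 + 5)/5⌋ = 2; p/q = (2·15 + 7)/(2·2 + 1) = 37/5; p² − 55·q² = 1369 − 1375 = -6.
  k = 3: m = 5, d = 6, a = ⌊(7 + 5)/6⌋ = 2; p/q = (2·37 + 15)/(2·5 + 2) = 89/12; p² − 55·q² = 7921 − 7920 = 1.
  The first convergent with p² − 55·q² = 1 gives the fundamental solution (x₁, y₁) = (89, 12).
Step 2: Apply the recurrence (x_{n+1}, y_{n+1}) = (x₁x_n + 55y₁y_n, x₁y_n + y₁x_n) repeatedly.
  From (x_1, y_1) = (89, 12): x_2 = 89·89 + 55·12·12 = 15841; y_2 = 89·12 + 12·89 = 2136.
  From (x_2, y_2) = (15841, 2136): x_3 = 89·15841 + 55·12·2136 = 2819609; y_3 = 89·2136 + 12·15841 = 380196.
  From (x_3, y_3) = (2819609, 380196): x_4 = 89·2819609 + 55·12·380196 = 501874561; y_4 = 89·380196 + 12·2819609 = 67672752.
  From (x_4, y_4) = (501874561, 67672752): x_5 = 89·501874561 + 55·12·67672752 = 89330852249; y_5 = 89·67672752 + 12·501874561 = 12045369660.
Step 3: Verify x_5² - 55·y_5² = 7980001163532668358001 - 7980001163532668358000 = 1 (should be 1). ✓

(x_1, y_1) = (89, 12); (x_5, y_5) = (89330852249, 12045369660).


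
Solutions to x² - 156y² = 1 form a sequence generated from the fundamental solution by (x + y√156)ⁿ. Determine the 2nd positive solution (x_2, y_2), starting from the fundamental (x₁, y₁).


Step 1: Find the fundamental solution (x₁, y₁) of x² - 156y² = 1.
  Expand √156 as a continued fraction. a₀ = ⌊√156⌋ = 12; iterate m_{k+1} = d_k·a_k − m_k, d_{k+1} = (156 − m_{k+1}²)/d_k, a_{k+1} = ⌊(a₀ + m_{k+1})/d_{k+1}⌋ (starting m₀ = 0, d₀ = 1), with convergents p_k = a_k·p_{k-1} + p_{k-2}, q_k = a_k·q_{k-1} + q_{k-2} (p₋₁ = 1, q₋₁ = 0):
  k = 0: a₀ = 12; p₀/q₀ = 12/1; p₀² − 156·q₀² = 144 − 156 = -12.
  k = 1: m = 12, d = 12, a = ⌊(12 + 12)/12⌋ = 2; p/q = (2·12 + 1)/(2·1 + 0) = 25/2; p² − 156·q² = 625 − 624 = 1.
  The first convergent with p² − 156·q² = 1 gives the fundamental solution (x₁, y₁) = (25, 2).
Step 2: Apply the recurrence (x_{n+1}, y_{n+1}) = (x₁x_n + 156y₁y_n, x₁y_n + y₁x_n) repeatedly.
  From (x_1, y_1) = (25, 2): x_2 = 25·25 + 156·2·2 = 1249; y_2 = 25·2 + 2·25 = 100.
Step 3: Verify x_2² - 156·y_2² = 1560001 - 1560000 = 1 (should be 1). ✓

(x_1, y_1) = (25, 2); (x_2, y_2) = (1249, 100).


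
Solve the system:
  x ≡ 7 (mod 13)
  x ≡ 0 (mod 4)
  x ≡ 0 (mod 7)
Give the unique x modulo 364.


Moduli 13, 4, 7 are pairwise coprime; by CRT there is a unique solution modulo M = 13 · 4 · 7 = 364.
Solve pairwise, accumulating the modulus:
  Start with x ≡ 7 (mod 13).
  Combine with x ≡ 0 (mod 4): since gcd(13, 4) = 1, we get a unique residue mod 52.
    Write x = 7 + 13·t and substitute into x ≡ 0 (mod 4): 13·t ≡ 0 − 7 = -7 (mod 4).
    Reduce coefficients mod 4: 1·t ≡ 1 (mod 4).
    So t ≡ 1 (mod 4).
    Then x = 7 + 13·1 = 20, valid modulo lcm(13, 4) = 52: x ≡ 20 (mod 52).
  Combine with x ≡ 0 (mod 7): since gcd(52, 7) = 1, we get a unique residue mod 364.
    Write x = 20 + 52·t and substitute into x ≡ 0 (mod 7): 52·t ≡ 0 − 20 = -20 (mod 7).
    Reduce coefficients mod 7: 3·t ≡ 1 (mod 7).
    The inverse of 3 mod 7 is 5 (since 3·5 = 15 = 2·7 + 1), so t ≡ 5·1 = 5 ≡ 5 (mod 7).
    Then x = 20 + 52·5 = 280, valid modulo lcm(52, 7) = 364: x ≡ 280 (mod 364).
Verify: 280 mod 13 = 7 ✓, 280 mod 4 = 0 ✓, 280 mod 7 = 0 ✓.

x ≡ 280 (mod 364).


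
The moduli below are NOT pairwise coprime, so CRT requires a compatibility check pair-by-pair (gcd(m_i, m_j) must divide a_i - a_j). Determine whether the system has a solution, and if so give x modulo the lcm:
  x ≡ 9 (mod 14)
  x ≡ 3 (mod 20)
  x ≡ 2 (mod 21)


Moduli 14, 20, 21 are not pairwise coprime, so CRT works modulo lcm(m_i) when all pairwise compatibility conditions hold.
Pairwise compatibility: gcd(m_i, m_j) must divide a_i - a_j for every pair.
Merge one congruence at a time:
  Start: x ≡ 9 (mod 14).
  Combine with x ≡ 3 (mod 20): gcd(14, 20) = 2; 3 - 9 = -6, which IS divisible by 2, so compatible.
    Write x = 9 + 14·t and substitute into x ≡ 3 (mod 20): 14·t ≡ 3 − 9 = -6 (mod 20).
    Divide the congruence (and modulus) by g = 2: 7·t ≡ -3 (mod 10).
    Reduce coefficients mod 10: 7·t ≡ 7 (mod 10).
    The inverse of 7 mod 10 is 3 (since 7·3 = 21 = 2·10 + 1), so t ≡ 3·7 = 21 ≡ 1 (mod 10).
    Then x = 9 + 14·1 = 23, valid modulo lcm(14, 20) = 140: x ≡ 23 (mod 140).
  Combine with x ≡ 2 (mod 21): gcd(140, 21) = 7; 2 - 23 = -21, which IS divisible by 7, so compatible.
    Write x = 23 + 140·t and substitute into x ≡ 2 (mod 21): 140·t ≡ 2 − 23 = -21 (mod 21).
    Divide the congruence (and modulus) by g = 7: 20·t ≡ -3 (mod 3).
    Reduce coefficients mod 3: 2·t ≡ 0 (mod 3).
    The inverse of 2 mod 3 is 2 (since 2·2 = 4 = 1·3 + 1), so t ≡ 2·0 = 0 ≡ 0 (mod 3).
    Then x = 23 + 140·0 = 23, valid modulo lcm(140, 21) = 420: x ≡ 23 (mod 420).
Verify: 23 mod 14 = 9, 23 mod 20 = 3, 23 mod 21 = 2.

x ≡ 23 (mod 420).


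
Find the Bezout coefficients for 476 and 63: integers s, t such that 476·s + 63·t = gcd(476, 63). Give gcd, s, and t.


Euclidean algorithm on (476, 63) — divide until remainder is 0:
  476 = 7 · 63 + 35
  63 = 1 · 35 + 28
  35 = 1 · 28 + 7
  28 = 4 · 7 + 0
gcd(476, 63) = 7.
Track Bezout coefficients alongside the remainders: start with r₀ = 476 = a·1 + b·0 (s = 1, t = 0) and r₁ = 63 = a·0 + b·1 (s = 0, t = 1); each new remainder r_{k+1} = r_{k-1} − q_k·r_k inherits s_{k+1} = s_{k-1} − q_k·s_k, t_{k+1} = t_{k-1} − q_k·t_k, so r_k = a·s_k + b·t_k at every step:
  q = 7: r = 35, s = 1 − 7·0 = 1, t = 0 − 7·1 = -7  (check: 476·1 + 63·(-7) = 35)
  q = 1: r = 28, s = 0 − 1·1 = -1, t = 1 − 1·(-7) = 8  (check: 476·(-1) + 63·8 = 28)
  q = 1: r = 7, s = 1 − 1·(-1) = 2, t = -7 − 1·8 = -15  (check: 476·2 + 63·(-15) = 7)
The row with r = 7 (the gcd) gives the Bezout coefficients s = 2, t = -15.
Result: 476 · (2) + 63 · (-15) = 7.

gcd(476, 63) = 7; s = 2, t = -15 (check: 476·2 + 63·(-15) = 7).


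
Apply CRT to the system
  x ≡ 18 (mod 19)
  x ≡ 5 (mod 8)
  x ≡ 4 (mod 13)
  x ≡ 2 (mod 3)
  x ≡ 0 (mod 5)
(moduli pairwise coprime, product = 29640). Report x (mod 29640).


Product of moduli M = 19 · 8 · 13 · 3 · 5 = 29640.
Merge one congruence at a time:
  Start: x ≡ 18 (mod 19).
  Combine with x ≡ 5 (mod 8); new modulus lcm = 152.
    Write x = 18 + 19·t and substitute into x ≡ 5 (mod 8): 19·t ≡ 5 − 18 = -13 (mod 8).
    Reduce coefficients mod 8: 3·t ≡ 3 (mod 8).
    The inverse of 3 mod 8 is 3 (since 3·3 = 9 = 1·8 + 1), so t ≡ 3·3 = 9 ≡ 1 (mod 8).
    Then x = 18 + 19·1 = 37, valid modulo lcm(19, 8) = 152: x ≡ 37 (mod 152).
  Combine with x ≡ 4 (mod 13); new modulus lcm = 1976.
    Write x = 37 + 152·t and substitute into x ≡ 4 (mod 13): 152·t ≡ 4 − 37 = -33 (mod 13).
    Reduce coefficients mod 13: 9·t ≡ 6 (mod 13).
    The inverse of 9 mod 13 is 3 (since 9·3 = 27 = 2·13 + 1), so t ≡ 3·6 = 18 ≡ 5 (mod 13).
    Then x = 37 + 152·5 = 797, valid modulo lcm(152, 13) = 1976: x ≡ 797 (mod 1976).
  Combine with x ≡ 2 (mod 3); new modulus lcm = 5928.
    Write x = 797 + 1976·t and substitute into x ≡ 2 (mod 3): 1976·t ≡ 2 − 797 = -795 (mod 3).
    Reduce coefficients mod 3: 2·t ≡ 0 (mod 3).
    The inverse of 2 mod 3 is 2 (since 2·2 = 4 = 1·3 + 1), so t ≡ 2·0 = 0 ≡ 0 (mod 3).
    Then x = 797 + 1976·0 = 797, valid modulo lcm(1976, 3) = 5928: x ≡ 797 (mod 5928).
  Combine with x ≡ 0 (mod 5); new modulus lcm = 29640.
    Write x = 797 + 5928·t and substitute into x ≡ 0 (mod 5): 5928·t ≡ 0 − 797 = -797 (mod 5).
    Reduce coefficients mod 5: 3·t ≡ 3 (mod 5).
    The inverse of 3 mod 5 is 2 (since 3·2 = 6 = 1·5 + 1), so t ≡ 2·3 = 6 ≡ 1 (mod 5).
    Then x = 797 + 5928·1 = 6725, valid modulo lcm(5928, 5) = 29640: x ≡ 6725 (mod 29640).
Verify against each original: 6725 mod 19 = 18, 6725 mod 8 = 5, 6725 mod 13 = 4, 6725 mod 3 = 2, 6725 mod 5 = 0.

x ≡ 6725 (mod 29640).


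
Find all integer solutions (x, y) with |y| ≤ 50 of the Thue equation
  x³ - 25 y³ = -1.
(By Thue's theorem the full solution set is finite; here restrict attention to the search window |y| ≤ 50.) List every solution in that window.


The equation is x³ - 25y³ = -1. For fixed y, x³ = 25·y³ − 1, so a solution requires the RHS to be a perfect cube.
Strategy: iterate y from -50 to 50, compute RHS = 25·y³ − 1, and check whether it is a (positive or negative) perfect cube.
Check small values of y:
  y = 0: RHS = -1 = (-1)³ ⇒ x = -1 works.
  y = 1: RHS = 24 is not a perfect cube.
  y = -1: RHS = -26 is not a perfect cube.
  y = 2: RHS = 199 is not a perfect cube.
  y = -2: RHS = -201 is not a perfect cube.
  y = 3: RHS = 674 is not a perfect cube.
  y = -3: RHS = -676 is not a perfect cube.
Continuing the search up to |y| = 50 finds no further solutions beyond those listed.
Collected solutions: (-1, 0).

Solutions (with |y| ≤ 50): (-1, 0).


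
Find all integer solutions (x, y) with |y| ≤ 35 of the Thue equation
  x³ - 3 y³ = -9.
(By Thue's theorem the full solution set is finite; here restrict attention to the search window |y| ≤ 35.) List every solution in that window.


The equation is x³ - 3y³ = -9. For fixed y, x³ = 3·y³ − 9, so a solution requires the RHS to be a perfect cube.
Strategy: iterate y from -35 to 35, compute RHS = 3·y³ − 9, and check whether it is a (positive or negative) perfect cube.
Check small values of y:
  y = 0: RHS = -9 is not a perfect cube.
  y = 1: RHS = -6 is not a perfect cube.
  y = -1: RHS = -12 is not a perfect cube.
  y = 2: RHS = 15 is not a perfect cube.
  y = -2: RHS = -33 is not a perfect cube.
  y = 3: RHS = 72 is not a perfect cube.
  y = -3: RHS = -90 is not a perfect cube.
Continuing the search up to |y| = 35 finds no solutions either.
No (x, y) in the scanned range satisfies the equation.

No integer solutions with |y| ≤ 35.


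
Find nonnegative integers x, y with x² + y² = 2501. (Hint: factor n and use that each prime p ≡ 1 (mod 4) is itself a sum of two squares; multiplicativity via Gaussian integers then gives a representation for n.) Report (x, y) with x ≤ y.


Step 1: Factor n = 2501 = 41 · 61.
Step 2: Check the mod-4 condition on each prime factor: 41 ≡ 1 (mod 4), exponent 1; 61 ≡ 1 (mod 4), exponent 1.
All primes ≡ 3 (mod 4) appear to even exponent (or don't appear), so by the two-squares theorem n IS expressible as a sum of two squares.
Step 3: Build a representation. Here n = 41 · 61 is a product of primes ≡ 1 (mod 4). Each prime p ≡ 1 (mod 4) is itself a sum of two squares; find a² by testing p − a² for a perfect square:
  41: 41 − 1² = 40, 41 − 2² = 37, 41 − 3² = 32, 41 − 4² = 25 = 5² ⇒ 41 = 4² + 5².
  61: 61 − 1² = 60, 61 − 2² = 57, 61 − 3² = 52, 61 − 4² = 45, 61 − 5² = 36 = 6² ⇒ 61 = 5² + 6².
  Combine using the Brahmagupta–Fibonacci identity (a² + b²)(c² + d²) = (ac − bd)² + (ad + bc)² = (ac + bd)² + (ad − bc)²:
  41 · 61 = 2501: from (4² + 5²)(5² + 6²), take (4·5 − 5·6, 4·6 + 5·5) = (20 − 30, 24 + 25) = (-10, 49); dropping signs (only squares matter) gives (10, 49); check 10² + 49² = 100 + 2401 = 2501 ✓.
Step 4: Order so x ≤ y and verify: 10² + 49² = 100 + 2401 = 2501 = n. ✓

n = 2501 = 10² + 49² (one valid representation with x ≤ y).


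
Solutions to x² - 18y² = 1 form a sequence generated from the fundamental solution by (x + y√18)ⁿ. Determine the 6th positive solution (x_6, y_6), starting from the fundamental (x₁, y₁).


Step 1: Find the fundamental solution (x₁, y₁) of x² - 18y² = 1.
  Expand √18 as a continued fraction. a₀ = ⌊√18⌋ = 4; iterate m_{k+1} = d_k·a_k − m_k, d_{k+1} = (18 − m_{k+1}²)/d_k, a_{k+1} = ⌊(a₀ + m_{k+1})/d_{k+1}⌋ (starting m₀ = 0, d₀ = 1), with convergents p_k = a_k·p_{k-1} + p_{k-2}, q_k = a_k·q_{k-1} + q_{k-2} (p₋₁ = 1, q₋₁ = 0):
  k = 0: a₀ = 4; p₀/q₀ = 4/1; p₀² − 18·q₀² = 16 − 18 = -2.
  k = 1: m = 4, d = 2, a = ⌊(4 + 4)/2⌋ = 4; p/q = (4·4 + 1)/(4·1 + 0) = 17/4; p² − 18·q² = 289 − 288 = 1.
  The first convergent with p² − 18·q² = 1 gives the fundamental solution (x₁, y₁) = (17, 4).
Step 2: Apply the recurrence (x_{n+1}, y_{n+1}) = (x₁x_n + 18y₁y_n, x₁y_n + y₁x_n) repeatedly.
  From (x_1, y_1) = (17, 4): x_2 = 17·17 + 18·4·4 = 577; y_2 = 17·4 + 4·17 = 136.
  From (x_2, y_2) = (577, 136): x_3 = 17·577 + 18·4·136 = 19601; y_3 = 17·136 + 4·577 = 4620.
  From (x_3, y_3) = (19601, 4620): x_4 = 17·19601 + 18·4·4620 = 665857; y_4 = 17·4620 + 4·19601 = 156944.
  From (x_4, y_4) = (665857, 156944): x_5 = 17·665857 + 18·4·156944 = 22619537; y_5 = 17·156944 + 4·665857 = 5331476.
  From (x_5, y_5) = (22619537, 5331476): x_6 = 17·22619537 + 18·4·5331476 = 768398401; y_6 = 17·5331476 + 4·22619537 = 181113240.
Step 3: Verify x_6² - 18·y_6² = 590436102659356801 - 590436102659356800 = 1 (should be 1). ✓

(x_1, y_1) = (17, 4); (x_6, y_6) = (768398401, 181113240).


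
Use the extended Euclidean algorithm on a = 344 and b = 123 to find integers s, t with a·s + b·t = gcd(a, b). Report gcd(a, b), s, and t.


Euclidean algorithm on (344, 123) — divide until remainder is 0:
  344 = 2 · 123 + 98
  123 = 1 · 98 + 25
  98 = 3 · 25 + 23
  25 = 1 · 23 + 2
  23 = 11 · 2 + 1
  2 = 2 · 1 + 0
gcd(344, 123) = 1.
Track Bezout coefficients alongside the remainders: start with r₀ = 344 = a·1 + b·0 (s = 1, t = 0) and r₁ = 123 = a·0 + b·1 (s = 0, t = 1); each new remainder r_{k+1} = r_{k-1} − q_k·r_k inherits s_{k+1} = s_{k-1} − q_k·s_k, t_{k+1} = t_{k-1} − q_k·t_k, so r_k = a·s_k + b·t_k at every step:
  q = 2: r = 98, s = 1 − 2·0 = 1, t = 0 − 2·1 = -2  (check: 344·1 + 123·(-2) = 98)
  q = 1: r = 25, s = 0 − 1·1 = -1, t = 1 − 1·(-2) = 3  (check: 344·(-1) + 123·3 = 25)
  q = 3: r = 23, s = 1 − 3·(-1) = 4, t = -2 − 3·3 = -11  (check: 344·4 + 123·(-11) = 23)
  q = 1: r = 2, s = -1 − 1·4 = -5, t = 3 − 1·(-11) = 14  (check: 344·(-5) + 123·14 = 2)
  q = 11: r = 1, s = 4 − 11·(-5) = 59, t = -11 − 11·14 = -165  (check: 344·59 + 123·(-165) = 1)
The row with r = 1 (the gcd) gives the Bezout coefficients s = 59, t = -165.
Result: 344 · (59) + 123 · (-165) = 1.

gcd(344, 123) = 1; s = 59, t = -165 (check: 344·59 + 123·(-165) = 1).


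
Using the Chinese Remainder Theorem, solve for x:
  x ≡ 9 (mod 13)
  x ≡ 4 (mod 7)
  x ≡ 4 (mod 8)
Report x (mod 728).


Moduli 13, 7, 8 are pairwise coprime; by CRT there is a unique solution modulo M = 13 · 7 · 8 = 728.
Solve pairwise, accumulating the modulus:
  Start with x ≡ 9 (mod 13).
  Combine with x ≡ 4 (mod 7): since gcd(13, 7) = 1, we get a unique residue mod 91.
    Write x = 9 + 13·t and substitute into x ≡ 4 (mod 7): 13·t ≡ 4 − 9 = -5 (mod 7).
    Reduce coefficients mod 7: 6·t ≡ 2 (mod 7).
    The inverse of 6 mod 7 is 6 (since 6·6 = 36 = 5·7 + 1), so t ≡ 6·2 = 12 ≡ 5 (mod 7).
    Then x = 9 + 13·5 = 74, valid modulo lcm(13, 7) = 91: x ≡ 74 (mod 91).
  Combine with x ≡ 4 (mod 8): since gcd(91, 8) = 1, we get a unique residue mod 728.
    Write x = 74 + 91·t and substitute into x ≡ 4 (mod 8): 91·t ≡ 4 − 74 = -70 (mod 8).
    Reduce coefficients mod 8: 3·t ≡ 2 (mod 8).
    The inverse of 3 mod 8 is 3 (since 3·3 = 9 = 1·8 + 1), so t ≡ 3·2 = 6 ≡ 6 (mod 8).
    Then x = 74 + 91·6 = 620, valid modulo lcm(91, 8) = 728: x ≡ 620 (mod 728).
Verify: 620 mod 13 = 9 ✓, 620 mod 7 = 4 ✓, 620 mod 8 = 4 ✓.

x ≡ 620 (mod 728).


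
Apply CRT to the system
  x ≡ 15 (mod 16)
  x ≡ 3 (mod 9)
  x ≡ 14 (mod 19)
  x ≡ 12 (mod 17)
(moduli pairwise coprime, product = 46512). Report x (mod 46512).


Product of moduli M = 16 · 9 · 19 · 17 = 46512.
Merge one congruence at a time:
  Start: x ≡ 15 (mod 16).
  Combine with x ≡ 3 (mod 9); new modulus lcm = 144.
    Write x = 15 + 16·t and substitute into x ≡ 3 (mod 9): 16·t ≡ 3 − 15 = -12 (mod 9).
    Reduce coefficients mod 9: 7·t ≡ 6 (mod 9).
    The inverse of 7 mod 9 is 4 (since 7·4 = 28 = 3·9 + 1), so t ≡ 4·6 = 24 ≡ 6 (mod 9).
    Then x = 15 + 16·6 = 111, valid modulo lcm(16, 9) = 144: x ≡ 111 (mod 144).
  Combine with x ≡ 14 (mod 19); new modulus lcm = 2736.
    Write x = 111 + 144·t and substitute into x ≡ 14 (mod 19): 144·t ≡ 14 − 111 = -97 (mod 19).
    Reduce coefficients mod 19: 11·t ≡ 17 (mod 19).
    The inverse of 11 mod 19 is 7 (since 11·7 = 77 = 4·19 + 1), so t ≡ 7·17 = 119 ≡ 5 (mod 19).
    Then x = 111 + 144·5 = 831, valid modulo lcm(144, 19) = 2736: x ≡ 831 (mod 2736).
  Combine with x ≡ 12 (mod 17); new modulus lcm = 46512.
    Write x = 831 + 2736·t and substitute into x ≡ 12 (mod 17): 2736·t ≡ 12 − 831 = -819 (mod 17).
    Reduce coefficients mod 17: 16·t ≡ 14 (mod 17).
    The inverse of 16 mod 17 is 16 (since 16·16 = 256 = 15·17 + 1), so t ≡ 16·14 = 224 ≡ 3 (mod 17).
    Then x = 831 + 2736·3 = 9039, valid modulo lcm(2736, 17) = 46512: x ≡ 9039 (mod 46512).
Verify against each original: 9039 mod 16 = 15, 9039 mod 9 = 3, 9039 mod 19 = 14, 9039 mod 17 = 12.

x ≡ 9039 (mod 46512).


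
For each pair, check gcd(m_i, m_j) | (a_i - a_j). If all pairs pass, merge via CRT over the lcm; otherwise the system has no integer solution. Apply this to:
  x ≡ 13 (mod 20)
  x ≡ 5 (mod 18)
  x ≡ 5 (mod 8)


Moduli 20, 18, 8 are not pairwise coprime, so CRT works modulo lcm(m_i) when all pairwise compatibility conditions hold.
Pairwise compatibility: gcd(m_i, m_j) must divide a_i - a_j for every pair.
Merge one congruence at a time:
  Start: x ≡ 13 (mod 20).
  Combine with x ≡ 5 (mod 18): gcd(20, 18) = 2; 5 - 13 = -8, which IS divisible by 2, so compatible.
    Write x = 13 + 20·t and substitute into x ≡ 5 (mod 18): 20·t ≡ 5 − 13 = -8 (mod 18).
    Divide the congruence (and modulus) by g = 2: 10·t ≡ -4 (mod 9).
    Reduce coefficients mod 9: 1·t ≡ 5 (mod 9).
    So t ≡ 5 (mod 9).
    Then x = 13 + 20·5 = 113, valid modulo lcm(20, 18) = 180: x ≡ 113 (mod 180).
  Combine with x ≡ 5 (mod 8): gcd(180, 8) = 4; 5 - 113 = -108, which IS divisible by 4, so compatible.
    Write x = 113 + 180·t and substitute into x ≡ 5 (mod 8): 180·t ≡ 5 − 113 = -108 (mod 8).
    Divide the congruence (and modulus) by g = 4: 45·t ≡ -27 (mod 2).
    Reduce coefficients mod 2: 1·t ≡ 1 (mod 2).
    So t ≡ 1 (mod 2).
    Then x = 113 + 180·1 = 293, valid modulo lcm(180, 8) = 360: x ≡ 293 (mod 360).
Verify: 293 mod 20 = 13, 293 mod 18 = 5, 293 mod 8 = 5.

x ≡ 293 (mod 360).


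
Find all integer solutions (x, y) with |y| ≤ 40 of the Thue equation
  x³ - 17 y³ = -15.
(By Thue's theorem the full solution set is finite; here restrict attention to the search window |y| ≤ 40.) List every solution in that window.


The equation is x³ - 17y³ = -15. For fixed y, x³ = 17·y³ − 15, so a solution requires the RHS to be a perfect cube.
Strategy: iterate y from -40 to 40, compute RHS = 17·y³ − 15, and check whether it is a (positive or negative) perfect cube.
Check small values of y:
  y = 0: RHS = -15 is not a perfect cube.
  y = 1: RHS = 2 is not a perfect cube.
  y = -1: RHS = -32 is not a perfect cube.
  y = 2: RHS = 121 is not a perfect cube.
  y = -2: RHS = -151 is not a perfect cube.
  y = 3: RHS = 444 is not a perfect cube.
  y = -3: RHS = -474 is not a perfect cube.
Continuing the search up to |y| = 40 finds no solutions either.
No (x, y) in the scanned range satisfies the equation.

No integer solutions with |y| ≤ 40.


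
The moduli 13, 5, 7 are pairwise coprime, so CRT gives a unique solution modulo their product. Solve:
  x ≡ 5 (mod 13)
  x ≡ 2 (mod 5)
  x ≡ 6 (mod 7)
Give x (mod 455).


Moduli 13, 5, 7 are pairwise coprime; by CRT there is a unique solution modulo M = 13 · 5 · 7 = 455.
Solve pairwise, accumulating the modulus:
  Start with x ≡ 5 (mod 13).
  Combine with x ≡ 2 (mod 5): since gcd(13, 5) = 1, we get a unique residue mod 65.
    Write x = 5 + 13·t and substitute into x ≡ 2 (mod 5): 13·t ≡ 2 − 5 = -3 (mod 5).
    Reduce coefficients mod 5: 3·t ≡ 2 (mod 5).
    The inverse of 3 mod 5 is 2 (since 3·2 = 6 = 1·5 + 1), so t ≡ 2·2 = 4 ≡ 4 (mod 5).
    Then x = 5 + 13·4 = 57, valid modulo lcm(13, 5) = 65: x ≡ 57 (mod 65).
  Combine with x ≡ 6 (mod 7): since gcd(65, 7) = 1, we get a unique residue mod 455.
    Write x = 57 + 65·t and substitute into x ≡ 6 (mod 7): 65·t ≡ 6 − 57 = -51 (mod 7).
    Reduce coefficients mod 7: 2·t ≡ 5 (mod 7).
    The inverse of 2 mod 7 is 4 (since 2·4 = 8 = 1·7 + 1), so t ≡ 4·5 = 20 ≡ 6 (mod 7).
    Then x = 57 + 65·6 = 447, valid modulo lcm(65, 7) = 455: x ≡ 447 (mod 455).
Verify: 447 mod 13 = 5 ✓, 447 mod 5 = 2 ✓, 447 mod 7 = 6 ✓.

x ≡ 447 (mod 455).


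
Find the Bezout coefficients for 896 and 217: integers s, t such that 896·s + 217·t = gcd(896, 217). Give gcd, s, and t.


Euclidean algorithm on (896, 217) — divide until remainder is 0:
  896 = 4 · 217 + 28
  217 = 7 · 28 + 21
  28 = 1 · 21 + 7
  21 = 3 · 7 + 0
gcd(896, 217) = 7.
Track Bezout coefficients alongside the remainders: start with r₀ = 896 = a·1 + b·0 (s = 1, t = 0) and r₁ = 217 = a·0 + b·1 (s = 0, t = 1); each new remainder r_{k+1} = r_{k-1} − q_k·r_k inherits s_{k+1} = s_{k-1} − q_k·s_k, t_{k+1} = t_{k-1} − q_k·t_k, so r_k = a·s_k + b·t_k at every step:
  q = 4: r = 28, s = 1 − 4·0 = 1, t = 0 − 4·1 = -4  (check: 896·1 + 217·(-4) = 28)
  q = 7: r = 21, s = 0 − 7·1 = -7, t = 1 − 7·(-4) = 29  (check: 896·(-7) + 217·29 = 21)
  q = 1: r = 7, s = 1 − 1·(-7) = 8, t = -4 − 1·29 = -33  (check: 896·8 + 217·(-33) = 7)
The row with r = 7 (the gcd) gives the Bezout coefficients s = 8, t = -33.
Result: 896 · (8) + 217 · (-33) = 7.

gcd(896, 217) = 7; s = 8, t = -33 (check: 896·8 + 217·(-33) = 7).


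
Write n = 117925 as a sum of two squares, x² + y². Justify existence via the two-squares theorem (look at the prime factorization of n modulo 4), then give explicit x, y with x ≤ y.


Step 1: Factor n = 117925 = 5^2 · 53 · 89.
Step 2: Check the mod-4 condition on each prime factor: 5 ≡ 1 (mod 4), exponent 2; 53 ≡ 1 (mod 4), exponent 1; 89 ≡ 1 (mod 4), exponent 1.
All primes ≡ 3 (mod 4) appear to even exponent (or don't appear), so by the two-squares theorem n IS expressible as a sum of two squares.
Step 3: Build a representation. Group n = k² · m with k = 5 and m = 53 · 89 = 4717 (a product of primes ≡ 1 (mod 4)); a representation of m scales to one of n via (k·x)² + (k·y)² = k²(x² + y²). Each prime p ≡ 1 (mod 4) is itself a sum of two squares; find a² by testing p − a² for a perfect square:
  53: 53 − 1² = 52, 53 − 2² = 49 = 7² ⇒ 53 = 2² + 7².
  89: 89 − 1² = 88, 89 − 2² = 85, 89 − 3² = 80, 89 − 4² = 73, 89 − 5² = 64 = 8² ⇒ 89 = 5² + 8².
  Combine using the Brahmagupta–Fibonacci identity (a² + b²)(c² + d²) = (ac − bd)² + (ad + bc)² = (ac + bd)² + (ad − bc)²:
  53 · 89 = 4717: from (2² + 7²)(5² + 8²), take (2·5 − 7·8, 2·8 + 7·5) = (10 − 56, 16 + 35) = (-46, 51); dropping signs (only squares matter) gives (46, 51); check 46² + 51² = 2116 + 2601 = 4717 ✓.
  Scale by k = 5: (5·46, 5·51) = (230, 255).
Step 4: Order so x ≤ y and verify: 230² + 255² = 52900 + 65025 = 117925 = n. ✓

n = 117925 = 230² + 255² (one valid representation with x ≤ y).


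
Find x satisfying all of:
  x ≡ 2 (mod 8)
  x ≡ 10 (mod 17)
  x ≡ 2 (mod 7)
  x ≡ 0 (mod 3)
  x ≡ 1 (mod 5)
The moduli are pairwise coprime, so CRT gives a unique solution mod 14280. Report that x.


Product of moduli M = 8 · 17 · 7 · 3 · 5 = 14280.
Merge one congruence at a time:
  Start: x ≡ 2 (mod 8).
  Combine with x ≡ 10 (mod 17); new modulus lcm = 136.
    Write x = 2 + 8·t and substitute into x ≡ 10 (mod 17): 8·t ≡ 10 − 2 = 8 (mod 17).
    The inverse of 8 mod 17 is 15 (since 8·15 = 120 = 7·17 + 1), so t ≡ 15·8 = 120 ≡ 1 (mod 17).
    Then x = 2 + 8·1 = 10, valid modulo lcm(8, 17) = 136: x ≡ 10 (mod 136).
  Combine with x ≡ 2 (mod 7); new modulus lcm = 952.
    Write x = 10 + 136·t and substitute into x ≡ 2 (mod 7): 136·t ≡ 2 − 10 = -8 (mod 7).
    Reduce coefficients mod 7: 3·t ≡ 6 (mod 7).
    The inverse of 3 mod 7 is 5 (since 3·5 = 15 = 2·7 + 1), so t ≡ 5·6 = 30 ≡ 2 (mod 7).
    Then x = 10 + 136·2 = 282, valid modulo lcm(136, 7) = 952: x ≡ 282 (mod 952).
  Combine with x ≡ 0 (mod 3); new modulus lcm = 2856.
    Write x = 282 + 952·t and substitute into x ≡ 0 (mod 3): 952·t ≡ 0 − 282 = -282 (mod 3).
    Reduce coefficients mod 3: 1·t ≡ 0 (mod 3).
    So t ≡ 0 (mod 3).
    Then x = 282 + 952·0 = 282, valid modulo lcm(952, 3) = 2856: x ≡ 282 (mod 2856).
  Combine with x ≡ 1 (mod 5); new modulus lcm = 14280.
    Write x = 282 + 2856·t and substitute into x ≡ 1 (mod 5): 2856·t ≡ 1 − 282 = -281 (mod 5).
    Reduce coefficients mod 5: 1·t ≡ 4 (mod 5).
    So t ≡ 4 (mod 5).
    Then x = 282 + 2856·4 = 11706, valid modulo lcm(2856, 5) = 14280: x ≡ 11706 (mod 14280).
Verify against each original: 11706 mod 8 = 2, 11706 mod 17 = 10, 11706 mod 7 = 2, 11706 mod 3 = 0, 11706 mod 5 = 1.

x ≡ 11706 (mod 14280).


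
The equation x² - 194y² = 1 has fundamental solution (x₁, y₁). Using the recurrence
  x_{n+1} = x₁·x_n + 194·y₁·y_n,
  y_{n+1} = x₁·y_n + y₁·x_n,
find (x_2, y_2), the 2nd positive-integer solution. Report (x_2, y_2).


Step 1: Find the fundamental solution (x₁, y₁) of x² - 194y² = 1.
  Expand √194 as a continued fraction. a₀ = ⌊√194⌋ = 13; iterate m_{k+1} = d_k·a_k − m_k, d_{k+1} = (194 − m_{k+1}²)/d_k, a_{k+1} = ⌊(a₀ + m_{k+1})/d_{k+1}⌋ (starting m₀ = 0, d₀ = 1), with convergents p_k = a_k·p_{k-1} + p_{k-2}, q_k = a_k·q_{k-1} + q_{k-2} (p₋₁ = 1, q₋₁ = 0):
  k = 0: a₀ = 13; p₀/q₀ = 13/1; p₀² − 194·q₀² = 169 − 194 = -25.
  k = 1: m = 13, d = 25, a = ⌊(13 + 13)/25⌋ = 1; p/q = (1·13 + 1)/(1·1 + 0) = 14/1; p² − 194·q² = 196 − 194 = 2.
  k = 2: m = 12, d = 2, a = ⌊(13 + 12)/2⌋ = 12; p/q = (12·14 + 13)/(12·1 + 1) = 181/13; p² − 194·q² = 32761 − 32786 = -25.
  k = 3: m = 12, d = 25, a = ⌊(13 + 12)/25⌋ = 1; p/q = (1·181 + 14)/(1·13 + 1) = 195/14; p² − 194·q² = 38025 − 38024 = 1.
  The first convergent with p² − 194·q² = 1 gives the fundamental solution (x₁, y₁) = (195, 14).
Step 2: Apply the recurrence (x_{n+1}, y_{n+1}) = (x₁x_n + 194y₁y_n, x₁y_n + y₁x_n) repeatedly.
  From (x_1, y_1) = (195, 14): x_2 = 195·195 + 194·14·14 = 76049; y_2 = 195·14 + 14·195 = 5460.
Step 3: Verify x_2² - 194·y_2² = 5783450401 - 5783450400 = 1 (should be 1). ✓

(x_1, y_1) = (195, 14); (x_2, y_2) = (76049, 5460).


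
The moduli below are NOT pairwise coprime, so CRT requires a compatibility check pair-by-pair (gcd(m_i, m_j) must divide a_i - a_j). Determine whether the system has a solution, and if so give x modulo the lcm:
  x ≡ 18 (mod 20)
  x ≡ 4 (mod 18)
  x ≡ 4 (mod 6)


Moduli 20, 18, 6 are not pairwise coprime, so CRT works modulo lcm(m_i) when all pairwise compatibility conditions hold.
Pairwise compatibility: gcd(m_i, m_j) must divide a_i - a_j for every pair.
Merge one congruence at a time:
  Start: x ≡ 18 (mod 20).
  Combine with x ≡ 4 (mod 18): gcd(20, 18) = 2; 4 - 18 = -14, which IS divisible by 2, so compatible.
    Write x = 18 + 20·t and substitute into x ≡ 4 (mod 18): 20·t ≡ 4 − 18 = -14 (mod 18).
    Divide the congruence (and modulus) by g = 2: 10·t ≡ -7 (mod 9).
    Reduce coefficients mod 9: 1·t ≡ 2 (mod 9).
    So t ≡ 2 (mod 9).
    Then x = 18 + 20·2 = 58, valid modulo lcm(20, 18) = 180: x ≡ 58 (mod 180).
  Combine with x ≡ 4 (mod 6): gcd(180, 6) = 6; 4 - 58 = -54, which IS divisible by 6, so compatible.
    Write x = 58 + 180·t and substitute into x ≡ 4 (mod 6): 180·t ≡ 4 − 58 = -54 (mod 6).
    Divide the congruence (and modulus) by g = 6: 30·t ≡ -9 (mod 1).
    Modulo 1 every t works; take t = 0.
    Then x = 58 + 180·0 = 58, valid modulo lcm(180, 6) = 180: x ≡ 58 (mod 180).
Verify: 58 mod 20 = 18, 58 mod 18 = 4, 58 mod 6 = 4.

x ≡ 58 (mod 180).


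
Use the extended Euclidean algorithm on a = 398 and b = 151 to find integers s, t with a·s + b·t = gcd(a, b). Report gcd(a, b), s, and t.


Euclidean algorithm on (398, 151) — divide until remainder is 0:
  398 = 2 · 151 + 96
  151 = 1 · 96 + 55
  96 = 1 · 55 + 41
  55 = 1 · 41 + 14
  41 = 2 · 14 + 13
  14 = 1 · 13 + 1
  13 = 13 · 1 + 0
gcd(398, 151) = 1.
Track Bezout coefficients alongside the remainders: start with r₀ = 398 = a·1 + b·0 (s = 1, t = 0) and r₁ = 151 = a·0 + b·1 (s = 0, t = 1); each new remainder r_{k+1} = r_{k-1} − q_k·r_k inherits s_{k+1} = s_{k-1} − q_k·s_k, t_{k+1} = t_{k-1} − q_k·t_k, so r_k = a·s_k + b·t_k at every step:
  q = 2: r = 96, s = 1 − 2·0 = 1, t = 0 − 2·1 = -2  (check: 398·1 + 151·(-2) = 96)
  q = 1: r = 55, s = 0 − 1·1 = -1, t = 1 − 1·(-2) = 3  (check: 398·(-1) + 151·3 = 55)
  q = 1: r = 41, s = 1 − 1·(-1) = 2, t = -2 − 1·3 = -5  (check: 398·2 + 151·(-5) = 41)
  q = 1: r = 14, s = -1 − 1·2 = -3, t = 3 − 1·(-5) = 8  (check: 398·(-3) + 151·8 = 14)
  q = 2: r = 13, s = 2 − 2·(-3) = 8, t = -5 − 2·8 = -21  (check: 398·8 + 151·(-21) = 13)
  q = 1: r = 1, s = -3 − 1·8 = -11, t = 8 − 1·(-21) = 29  (check: 398·(-11) + 151·29 = 1)
The row with r = 1 (the gcd) gives the Bezout coefficients s = -11, t = 29.
Result: 398 · (-11) + 151 · (29) = 1.

gcd(398, 151) = 1; s = -11, t = 29 (check: 398·(-11) + 151·29 = 1).


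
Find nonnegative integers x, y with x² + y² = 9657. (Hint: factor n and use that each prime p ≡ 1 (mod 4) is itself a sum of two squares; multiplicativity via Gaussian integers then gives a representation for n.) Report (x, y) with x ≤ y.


Step 1: Factor n = 9657 = 3^2 · 29 · 37.
Step 2: Check the mod-4 condition on each prime factor: 3 ≡ 3 (mod 4), exponent 2 (must be even); 29 ≡ 1 (mod 4), exponent 1; 37 ≡ 1 (mod 4), exponent 1.
All primes ≡ 3 (mod 4) appear to even exponent (or don't appear), so by the two-squares theorem n IS expressible as a sum of two squares.
Step 3: Build a representation. Group n = k² · m with k = 3 and m = 29 · 37 = 1073 (a product of primes ≡ 1 (mod 4)); a representation of m scales to one of n via (k·x)² + (k·y)² = k²(x² + y²). Each prime p ≡ 1 (mod 4) is itself a sum of two squares; find a² by testing p − a² for a perfect square:
  29: 29 − 1² = 28, 29 − 2² = 25 = 5² ⇒ 29 = 2² + 5².
  37: 37 − 1² = 36 = 6² ⇒ 37 = 1² + 6².
  Combine using the Brahmagupta–Fibonacci identity (a² + b²)(c² + d²) = (ac − bd)² + (ad + bc)² = (ac + bd)² + (ad − bc)²:
  29 · 37 = 1073: from (2² + 5²)(1² + 6²), take (2·1 − 5·6, 2·6 + 5·1) = (2 − 30, 12 + 5) = (-28, 17); dropping signs (only squares matter) gives (28, 17); check 28² + 17² = 784 + 289 = 1073 ✓.
  Scale by k = 3: (3·28, 3·17) = (84, 51).
Step 4: Order so x ≤ y and verify: 51² + 84² = 2601 + 7056 = 9657 = n. ✓

n = 9657 = 51² + 84² (one valid representation with x ≤ y).


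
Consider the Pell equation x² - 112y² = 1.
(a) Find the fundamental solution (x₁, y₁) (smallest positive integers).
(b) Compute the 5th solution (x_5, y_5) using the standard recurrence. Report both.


Step 1: Find the fundamental solution (x₁, y₁) of x² - 112y² = 1.
  Expand √112 as a continued fraction. a₀ = ⌊√112⌋ = 10; iterate m_{k+1} = d_k·a_k − m_k, d_{k+1} = (112 − m_{k+1}²)/d_k, a_{k+1} = ⌊(a₀ + m_{k+1})/d_{k+1}⌋ (starting m₀ = 0, d₀ = 1), with convergents p_k = a_k·p_{k-1} + p_{k-2}, q_k = a_k·q_{k-1} + q_{k-2} (p₋₁ = 1, q₋₁ = 0):
  k = 0: a₀ = 10; p₀/q₀ = 10/1; p₀² − 112·q₀² = 100 − 112 = -12.
  k = 1: m = 10, d = 12, a = ⌊(10 + 10)/12⌋ = 1; p/q = (1·10 + 1)/(1·1 + 0) = 11/1; p² − 112·q² = 121 − 112 = 9.
  k = 2: m = 2, d = 9, a = ⌊(10 + 2)/9⌋ = 1; p/q = (1·11 + 10)/(1·1 + 1) = 21/2; p² − 112·q² = 441 − 448 = -7.
  k = 3: m = 7, d = 7, a = ⌊(10 + 7)/7⌋ = 2; p/q = (2·21 + 11)/(2·2 + 1) = 53/5; p² − 112·q² = 2809 − 2800 = 9.
  k = 4: m = 7, d = 9, a = ⌊(10 + 7)/9⌋ = 1; p/q = (1·53 + 21)/(1·5 + 2) = 74/7; p² − 112·q² = 5476 − 5488 = -12.
  k = 5: m = 2, d = 12, a = ⌊(10 + 2)/12⌋ = 1; p/q = (1·74 + 53)/(1·7 + 5) = 127/12; p² − 112·q² = 16129 − 16128 = 1.
  The first convergent with p² − 112·q² = 1 gives the fundamental solution (x₁, y₁) = (127, 12).
Step 2: Apply the recurrence (x_{n+1}, y_{n+1}) = (x₁x_n + 112y₁y_n, x₁y_n + y₁x_n) repeatedly.
  From (x_1, y_1) = (127, 12): x_2 = 127·127 + 112·12·12 = 32257; y_2 = 127·12 + 12·127 = 3048.
  From (x_2, y_2) = (32257, 3048): x_3 = 127·32257 + 112·12·3048 = 8193151; y_3 = 127·3048 + 12·32257 = 774180.
  From (x_3, y_3) = (8193151, 774180): x_4 = 127·8193151 + 112·12·774180 = 2081028097; y_4 = 127·774180 + 12·8193151 = 196638672.
  From (x_4, y_4) = (2081028097, 196638672): x_5 = 127·2081028097 + 112·12·196638672 = 528572943487; y_5 = 127·196638672 + 12·2081028097 = 49945448508.
Step 3: Verify x_5² - 112·y_5² = 279389356586511295719169 - 279389356586511295719168 = 1 (should be 1). ✓

(x_1, y_1) = (127, 12); (x_5, y_5) = (528572943487, 49945448508).
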